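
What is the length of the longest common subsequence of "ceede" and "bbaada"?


LCS of "ceede" and "bbaada"
DP table:
           b    b    a    a    d    a
      0    0    0    0    0    0    0
  c   0    0    0    0    0    0    0
  e   0    0    0    0    0    0    0
  e   0    0    0    0    0    0    0
  d   0    0    0    0    0    1    1
  e   0    0    0    0    0    1    1
LCS length = dp[5][6] = 1

1


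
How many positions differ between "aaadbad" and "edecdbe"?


Comparing "aaadbad" and "edecdbe" position by position:
  Position 0: 'a' vs 'e' => DIFFER
  Position 1: 'a' vs 'd' => DIFFER
  Position 2: 'a' vs 'e' => DIFFER
  Position 3: 'd' vs 'c' => DIFFER
  Position 4: 'b' vs 'd' => DIFFER
  Position 5: 'a' vs 'b' => DIFFER
  Position 6: 'd' vs 'e' => DIFFER
Positions that differ: 7

7


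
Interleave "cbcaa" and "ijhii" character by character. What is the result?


Interleaving "cbcaa" and "ijhii":
  Position 0: 'c' from first, 'i' from second => "ci"
  Position 1: 'b' from first, 'j' from second => "bj"
  Position 2: 'c' from first, 'h' from second => "ch"
  Position 3: 'a' from first, 'i' from second => "ai"
  Position 4: 'a' from first, 'i' from second => "ai"
Result: cibjchaiai

cibjchaiai


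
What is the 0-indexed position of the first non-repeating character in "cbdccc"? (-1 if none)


Input: cbdccc
Character frequencies:
  'b': 1
  'c': 4
  'd': 1
Scanning left to right for freq == 1:
  Position 0 ('c'): freq=4, skip
  Position 1 ('b'): unique! => answer = 1

1


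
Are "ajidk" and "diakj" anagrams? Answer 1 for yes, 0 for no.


Strings: "ajidk", "diakj"
Sorted first:  adijk
Sorted second: adijk
Sorted forms match => anagrams

1


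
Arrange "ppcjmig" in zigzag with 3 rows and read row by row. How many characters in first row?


Zigzag "ppcjmig" into 3 rows:
Placing characters:
  'p' => row 0
  'p' => row 1
  'c' => row 2
  'j' => row 1
  'm' => row 0
  'i' => row 1
  'g' => row 2
Rows:
  Row 0: "pm"
  Row 1: "pji"
  Row 2: "cg"
First row length: 2

2


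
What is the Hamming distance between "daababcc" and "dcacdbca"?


Comparing "daababcc" and "dcacdbca" position by position:
  Position 0: 'd' vs 'd' => same
  Position 1: 'a' vs 'c' => differ
  Position 2: 'a' vs 'a' => same
  Position 3: 'b' vs 'c' => differ
  Position 4: 'a' vs 'd' => differ
  Position 5: 'b' vs 'b' => same
  Position 6: 'c' vs 'c' => same
  Position 7: 'c' vs 'a' => differ
Total differences (Hamming distance): 4

4


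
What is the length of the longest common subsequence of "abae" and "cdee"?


LCS of "abae" and "cdee"
DP table:
           c    d    e    e
      0    0    0    0    0
  a   0    0    0    0    0
  b   0    0    0    0    0
  a   0    0    0    0    0
  e   0    0    0    1    1
LCS length = dp[4][4] = 1

1


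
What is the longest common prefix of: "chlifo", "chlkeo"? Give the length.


Words: chlifo, chlkeo
  Position 0: all 'c' => match
  Position 1: all 'h' => match
  Position 2: all 'l' => match
  Position 3: ('i', 'k') => mismatch, stop
LCP = "chl" (length 3)

3


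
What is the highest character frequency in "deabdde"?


Input: deabdde
Character counts:
  'a': 1
  'b': 1
  'd': 3
  'e': 2
Maximum frequency: 3

3


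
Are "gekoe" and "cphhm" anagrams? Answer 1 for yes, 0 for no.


Strings: "gekoe", "cphhm"
Sorted first:  eegko
Sorted second: chhmp
Differ at position 0: 'e' vs 'c' => not anagrams

0


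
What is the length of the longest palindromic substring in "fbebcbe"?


Input: "fbebcbe"
Checking substrings for palindromes:
  [2:7] "ebcbe" (len 5) => palindrome
  [1:4] "beb" (len 3) => palindrome
  [3:6] "bcb" (len 3) => palindrome
Longest palindromic substring: "ebcbe" with length 5

5


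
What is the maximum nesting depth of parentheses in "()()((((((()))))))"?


Input: "()()((((((()))))))"
Tracking depth:
  Position 0 '(': depth becomes 1
  Position 1 ')': depth becomes 0
  Position 2 '(': depth becomes 1
  Position 3 ')': depth becomes 0
  Position 4 '(': depth becomes 1
  Position 5 '(': depth becomes 2
  Position 6 '(': depth becomes 3
  Position 7 '(': depth becomes 4
  Position 8 '(': depth becomes 5
  Position 9 '(': depth becomes 6
  Position 10 '(': depth becomes 7
  Position 11 ')': depth becomes 6
  Position 12 ')': depth becomes 5
  Position 13 ')': depth becomes 4
  Position 14 ')': depth becomes 3
  Position 15 ')': depth becomes 2
  Position 16 ')': depth becomes 1
  Position 17 ')': depth becomes 0
Maximum depth reached: 7

7


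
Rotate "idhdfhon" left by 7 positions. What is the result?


Input: "idhdfhon", rotate left by 7
First 7 characters: "idhdfho"
Remaining characters: "n"
Concatenate remaining + first: "n" + "idhdfho" = "nidhdfho"

nidhdfho


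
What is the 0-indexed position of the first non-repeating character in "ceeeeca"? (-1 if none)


Input: ceeeeca
Character frequencies:
  'a': 1
  'c': 2
  'e': 4
Scanning left to right for freq == 1:
  Position 0 ('c'): freq=2, skip
  Position 1 ('e'): freq=4, skip
  Position 2 ('e'): freq=4, skip
  Position 3 ('e'): freq=4, skip
  Position 4 ('e'): freq=4, skip
  Position 5 ('c'): freq=2, skip
  Position 6 ('a'): unique! => answer = 6

6


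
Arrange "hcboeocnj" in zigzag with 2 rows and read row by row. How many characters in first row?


Zigzag "hcboeocnj" into 2 rows:
Placing characters:
  'h' => row 0
  'c' => row 1
  'b' => row 0
  'o' => row 1
  'e' => row 0
  'o' => row 1
  'c' => row 0
  'n' => row 1
  'j' => row 0
Rows:
  Row 0: "hbecj"
  Row 1: "coon"
First row length: 5

5


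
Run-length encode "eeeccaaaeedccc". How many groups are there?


Input: eeeccaaaeedccc
Scanning for consecutive runs:
  Group 1: 'e' x 3 (positions 0-2)
  Group 2: 'c' x 2 (positions 3-4)
  Group 3: 'a' x 3 (positions 5-7)
  Group 4: 'e' x 2 (positions 8-9)
  Group 5: 'd' x 1 (positions 10-10)
  Group 6: 'c' x 3 (positions 11-13)
Total groups: 6

6


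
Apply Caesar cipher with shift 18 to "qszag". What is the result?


Caesar cipher: shift "qszag" by 18
  'q' (pos 16) + 18 = pos 8 = 'i'
  's' (pos 18) + 18 = pos 10 = 'k'
  'z' (pos 25) + 18 = pos 17 = 'r'
  'a' (pos 0) + 18 = pos 18 = 's'
  'g' (pos 6) + 18 = pos 24 = 'y'
Result: ikrsy

ikrsy


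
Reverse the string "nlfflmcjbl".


Input: nlfflmcjbl
Reading characters right to left:
  Position 9: 'l'
  Position 8: 'b'
  Position 7: 'j'
  Position 6: 'c'
  Position 5: 'm'
  Position 4: 'l'
  Position 3: 'f'
  Position 2: 'f'
  Position 1: 'l'
  Position 0: 'n'
Reversed: lbjcmlffln

lbjcmlffln


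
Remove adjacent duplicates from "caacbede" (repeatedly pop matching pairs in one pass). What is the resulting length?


Input: caacbede
Stack-based adjacent duplicate removal:
  Read 'c': push. Stack: c
  Read 'a': push. Stack: ca
  Read 'a': matches stack top 'a' => pop. Stack: c
  Read 'c': matches stack top 'c' => pop. Stack: (empty)
  Read 'b': push. Stack: b
  Read 'e': push. Stack: be
  Read 'd': push. Stack: bed
  Read 'e': push. Stack: bede
Final stack: "bede" (length 4)

4


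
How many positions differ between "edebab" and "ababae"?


Comparing "edebab" and "ababae" position by position:
  Position 0: 'e' vs 'a' => DIFFER
  Position 1: 'd' vs 'b' => DIFFER
  Position 2: 'e' vs 'a' => DIFFER
  Position 3: 'b' vs 'b' => same
  Position 4: 'a' vs 'a' => same
  Position 5: 'b' vs 'e' => DIFFER
Positions that differ: 4

4


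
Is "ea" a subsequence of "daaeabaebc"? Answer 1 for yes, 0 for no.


Check if "ea" is a subsequence of "daaeabaebc"
Greedy scan:
  Position 0 ('d'): no match needed
  Position 1 ('a'): no match needed
  Position 2 ('a'): no match needed
  Position 3 ('e'): matches sub[0] = 'e'
  Position 4 ('a'): matches sub[1] = 'a'
  Position 5 ('b'): no match needed
  Position 6 ('a'): no match needed
  Position 7 ('e'): no match needed
  Position 8 ('b'): no match needed
  Position 9 ('c'): no match needed
All 2 characters matched => is a subsequence

1


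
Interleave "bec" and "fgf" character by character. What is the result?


Interleaving "bec" and "fgf":
  Position 0: 'b' from first, 'f' from second => "bf"
  Position 1: 'e' from first, 'g' from second => "eg"
  Position 2: 'c' from first, 'f' from second => "cf"
Result: bfegcf

bfegcf


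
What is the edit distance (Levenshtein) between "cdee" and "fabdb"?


Computing edit distance: "cdee" -> "fabdb"
DP table:
           f    a    b    d    b
      0    1    2    3    4    5
  c   1    1    2    3    4    5
  d   2    2    2    3    3    4
  e   3    3    3    3    4    4
  e   4    4    4    4    4    5
Edit distance = dp[4][5] = 5

5


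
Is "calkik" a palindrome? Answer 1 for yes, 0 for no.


Input: calkik
Reversed: kiklac
  Compare pos 0 ('c') with pos 5 ('k'): MISMATCH
  Compare pos 1 ('a') with pos 4 ('i'): MISMATCH
  Compare pos 2 ('l') with pos 3 ('k'): MISMATCH
Result: not a palindrome

0


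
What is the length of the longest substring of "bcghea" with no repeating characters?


Input: "bcghea"
Sliding window (track last position of each char):
  Position 0 ('b'): window [0,0] length 1 -- new best
  Position 1 ('c'): window [0,1] length 2 -- new best
  Position 2 ('g'): window [0,2] length 3 -- new best
  Position 3 ('h'): window [0,3] length 4 -- new best
  Position 4 ('e'): window [0,4] length 5 -- new best
  Position 5 ('a'): window [0,5] length 6 -- new best
Longest substring with no repeats: "bcghea" with length 6

6


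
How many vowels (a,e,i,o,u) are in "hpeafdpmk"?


Input: hpeafdpmk
Checking each character:
  'h' at position 0: consonant
  'p' at position 1: consonant
  'e' at position 2: vowel (running total: 1)
  'a' at position 3: vowel (running total: 2)
  'f' at position 4: consonant
  'd' at position 5: consonant
  'p' at position 6: consonant
  'm' at position 7: consonant
  'k' at position 8: consonant
Total vowels: 2

2


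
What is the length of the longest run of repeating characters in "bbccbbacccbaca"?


Input: "bbccbbacccbaca"
Scanning for longest run:
  Position 1 ('b'): continues run of 'b', length=2
  Position 2 ('c'): new char, reset run to 1
  Position 3 ('c'): continues run of 'c', length=2
  Position 4 ('b'): new char, reset run to 1
  Position 5 ('b'): continues run of 'b', length=2
  Position 6 ('a'): new char, reset run to 1
  Position 7 ('c'): new char, reset run to 1
  Position 8 ('c'): continues run of 'c', length=2
  Position 9 ('c'): continues run of 'c', length=3
  Position 10 ('b'): new char, reset run to 1
  Position 11 ('a'): new char, reset run to 1
  Position 12 ('c'): new char, reset run to 1
  Position 13 ('a'): new char, reset run to 1
Longest run: 'c' with length 3

3


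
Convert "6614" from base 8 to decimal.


Input: "6614" in base 8
Positional expansion:
  Digit '6' (value 6) x 8^3 = 3072
  Digit '6' (value 6) x 8^2 = 384
  Digit '1' (value 1) x 8^1 = 8
  Digit '4' (value 4) x 8^0 = 4
Sum = 3468

3468


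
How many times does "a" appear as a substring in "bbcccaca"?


Searching for "a" in "bbcccaca"
Scanning each position:
  Position 0: "b" => no
  Position 1: "b" => no
  Position 2: "c" => no
  Position 3: "c" => no
  Position 4: "c" => no
  Position 5: "a" => MATCH
  Position 6: "c" => no
  Position 7: "a" => MATCH
Total occurrences: 2

2


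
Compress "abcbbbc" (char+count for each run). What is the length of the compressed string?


Input: abcbbbc
Runs:
  'a' x 1 => "a1"
  'b' x 1 => "b1"
  'c' x 1 => "c1"
  'b' x 3 => "b3"
  'c' x 1 => "c1"
Compressed: "a1b1c1b3c1"
Compressed length: 10

10


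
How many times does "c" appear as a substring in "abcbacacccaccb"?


Searching for "c" in "abcbacacccaccb"
Scanning each position:
  Position 0: "a" => no
  Position 1: "b" => no
  Position 2: "c" => MATCH
  Position 3: "b" => no
  Position 4: "a" => no
  Position 5: "c" => MATCH
  Position 6: "a" => no
  Position 7: "c" => MATCH
  Position 8: "c" => MATCH
  Position 9: "c" => MATCH
  Position 10: "a" => no
  Position 11: "c" => MATCH
  Position 12: "c" => MATCH
  Position 13: "b" => no
Total occurrences: 7

7


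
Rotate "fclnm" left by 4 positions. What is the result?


Input: "fclnm", rotate left by 4
First 4 characters: "fcln"
Remaining characters: "m"
Concatenate remaining + first: "m" + "fcln" = "mfcln"

mfcln


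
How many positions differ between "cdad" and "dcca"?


Comparing "cdad" and "dcca" position by position:
  Position 0: 'c' vs 'd' => DIFFER
  Position 1: 'd' vs 'c' => DIFFER
  Position 2: 'a' vs 'c' => DIFFER
  Position 3: 'd' vs 'a' => DIFFER
Positions that differ: 4

4


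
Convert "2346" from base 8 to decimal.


Input: "2346" in base 8
Positional expansion:
  Digit '2' (value 2) x 8^3 = 1024
  Digit '3' (value 3) x 8^2 = 192
  Digit '4' (value 4) x 8^1 = 32
  Digit '6' (value 6) x 8^0 = 6
Sum = 1254

1254


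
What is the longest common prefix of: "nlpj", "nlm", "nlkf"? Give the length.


Words: nlpj, nlm, nlkf
  Position 0: all 'n' => match
  Position 1: all 'l' => match
  Position 2: ('p', 'm', 'k') => mismatch, stop
LCP = "nl" (length 2)

2


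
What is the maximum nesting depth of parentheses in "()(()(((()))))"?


Input: "()(()(((()))))"
Tracking depth:
  Position 0 '(': depth becomes 1
  Position 1 ')': depth becomes 0
  Position 2 '(': depth becomes 1
  Position 3 '(': depth becomes 2
  Position 4 ')': depth becomes 1
  Position 5 '(': depth becomes 2
  Position 6 '(': depth becomes 3
  Position 7 '(': depth becomes 4
  Position 8 '(': depth becomes 5
  Position 9 ')': depth becomes 4
  Position 10 ')': depth becomes 3
  Position 11 ')': depth becomes 2
  Position 12 ')': depth becomes 1
  Position 13 ')': depth becomes 0
Maximum depth reached: 5

5


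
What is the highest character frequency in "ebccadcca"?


Input: ebccadcca
Character counts:
  'a': 2
  'b': 1
  'c': 4
  'd': 1
  'e': 1
Maximum frequency: 4

4


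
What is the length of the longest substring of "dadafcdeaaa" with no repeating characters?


Input: "dadafcdeaaa"
Sliding window (track last position of each char):
  Position 0 ('d'): window [0,0] length 1 -- new best
  Position 1 ('a'): window [0,1] length 2 -- new best
  Position 2 ('d'): repeat (last at 0), move window start to 1
  Position 2 ('d'): window [1,2] length 2
  Position 3 ('a'): repeat (last at 1), move window start to 2
  Position 3 ('a'): window [2,3] length 2
  Position 4 ('f'): window [2,4] length 3 -- new best
  Position 5 ('c'): window [2,5] length 4 -- new best
  Position 6 ('d'): repeat (last at 2), move window start to 3
  Position 6 ('d'): window [3,6] length 4
  Position 7 ('e'): window [3,7] length 5 -- new best
  Position 8 ('a'): repeat (last at 3), move window start to 4
  Position 8 ('a'): window [4,8] length 5
  Position 9 ('a'): repeat (last at 8), move window start to 9
  Position 9 ('a'): window [9,9] length 1
  Position 10 ('a'): repeat (last at 9), move window start to 10
  Position 10 ('a'): window [10,10] length 1
Longest substring with no repeats: "afcde" with length 5

5


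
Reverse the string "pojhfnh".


Input: pojhfnh
Reading characters right to left:
  Position 6: 'h'
  Position 5: 'n'
  Position 4: 'f'
  Position 3: 'h'
  Position 2: 'j'
  Position 1: 'o'
  Position 0: 'p'
Reversed: hnfhjop

hnfhjop


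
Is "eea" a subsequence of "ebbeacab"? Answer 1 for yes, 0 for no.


Check if "eea" is a subsequence of "ebbeacab"
Greedy scan:
  Position 0 ('e'): matches sub[0] = 'e'
  Position 1 ('b'): no match needed
  Position 2 ('b'): no match needed
  Position 3 ('e'): matches sub[1] = 'e'
  Position 4 ('a'): matches sub[2] = 'a'
  Position 5 ('c'): no match needed
  Position 6 ('a'): no match needed
  Position 7 ('b'): no match needed
All 3 characters matched => is a subsequence

1


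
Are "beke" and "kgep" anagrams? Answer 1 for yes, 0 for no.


Strings: "beke", "kgep"
Sorted first:  beek
Sorted second: egkp
Differ at position 0: 'b' vs 'e' => not anagrams

0


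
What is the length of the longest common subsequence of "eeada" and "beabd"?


LCS of "eeada" and "beabd"
DP table:
           b    e    a    b    d
      0    0    0    0    0    0
  e   0    0    1    1    1    1
  e   0    0    1    1    1    1
  a   0    0    1    2    2    2
  d   0    0    1    2    2    3
  a   0    0    1    2    2    3
LCS length = dp[5][5] = 3

3


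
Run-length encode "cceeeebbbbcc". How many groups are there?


Input: cceeeebbbbcc
Scanning for consecutive runs:
  Group 1: 'c' x 2 (positions 0-1)
  Group 2: 'e' x 4 (positions 2-5)
  Group 3: 'b' x 4 (positions 6-9)
  Group 4: 'c' x 2 (positions 10-11)
Total groups: 4

4


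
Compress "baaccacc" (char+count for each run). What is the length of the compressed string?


Input: baaccacc
Runs:
  'b' x 1 => "b1"
  'a' x 2 => "a2"
  'c' x 2 => "c2"
  'a' x 1 => "a1"
  'c' x 2 => "c2"
Compressed: "b1a2c2a1c2"
Compressed length: 10

10


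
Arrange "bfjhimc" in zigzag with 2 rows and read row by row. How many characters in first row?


Zigzag "bfjhimc" into 2 rows:
Placing characters:
  'b' => row 0
  'f' => row 1
  'j' => row 0
  'h' => row 1
  'i' => row 0
  'm' => row 1
  'c' => row 0
Rows:
  Row 0: "bjic"
  Row 1: "fhm"
First row length: 4

4


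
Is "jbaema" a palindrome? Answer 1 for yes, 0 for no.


Input: jbaema
Reversed: ameabj
  Compare pos 0 ('j') with pos 5 ('a'): MISMATCH
  Compare pos 1 ('b') with pos 4 ('m'): MISMATCH
  Compare pos 2 ('a') with pos 3 ('e'): MISMATCH
Result: not a palindrome

0


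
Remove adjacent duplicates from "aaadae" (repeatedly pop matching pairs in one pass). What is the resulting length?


Input: aaadae
Stack-based adjacent duplicate removal:
  Read 'a': push. Stack: a
  Read 'a': matches stack top 'a' => pop. Stack: (empty)
  Read 'a': push. Stack: a
  Read 'd': push. Stack: ad
  Read 'a': push. Stack: ada
  Read 'e': push. Stack: adae
Final stack: "adae" (length 4)

4


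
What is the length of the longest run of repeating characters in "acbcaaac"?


Input: "acbcaaac"
Scanning for longest run:
  Position 1 ('c'): new char, reset run to 1
  Position 2 ('b'): new char, reset run to 1
  Position 3 ('c'): new char, reset run to 1
  Position 4 ('a'): new char, reset run to 1
  Position 5 ('a'): continues run of 'a', length=2
  Position 6 ('a'): continues run of 'a', length=3
  Position 7 ('c'): new char, reset run to 1
Longest run: 'a' with length 3

3


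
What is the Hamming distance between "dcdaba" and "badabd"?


Comparing "dcdaba" and "badabd" position by position:
  Position 0: 'd' vs 'b' => differ
  Position 1: 'c' vs 'a' => differ
  Position 2: 'd' vs 'd' => same
  Position 3: 'a' vs 'a' => same
  Position 4: 'b' vs 'b' => same
  Position 5: 'a' vs 'd' => differ
Total differences (Hamming distance): 3

3


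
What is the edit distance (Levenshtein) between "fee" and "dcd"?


Computing edit distance: "fee" -> "dcd"
DP table:
           d    c    d
      0    1    2    3
  f   1    1    2    3
  e   2    2    2    3
  e   3    3    3    3
Edit distance = dp[3][3] = 3

3


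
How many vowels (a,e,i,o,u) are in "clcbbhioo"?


Input: clcbbhioo
Checking each character:
  'c' at position 0: consonant
  'l' at position 1: consonant
  'c' at position 2: consonant
  'b' at position 3: consonant
  'b' at position 4: consonant
  'h' at position 5: consonant
  'i' at position 6: vowel (running total: 1)
  'o' at position 7: vowel (running total: 2)
  'o' at position 8: vowel (running total: 3)
Total vowels: 3

3


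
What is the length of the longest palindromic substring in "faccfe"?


Input: "faccfe"
Checking substrings for palindromes:
  [2:4] "cc" (len 2) => palindrome
Longest palindromic substring: "cc" with length 2

2


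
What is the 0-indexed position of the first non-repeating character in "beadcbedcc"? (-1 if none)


Input: beadcbedcc
Character frequencies:
  'a': 1
  'b': 2
  'c': 3
  'd': 2
  'e': 2
Scanning left to right for freq == 1:
  Position 0 ('b'): freq=2, skip
  Position 1 ('e'): freq=2, skip
  Position 2 ('a'): unique! => answer = 2

2


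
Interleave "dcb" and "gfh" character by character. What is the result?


Interleaving "dcb" and "gfh":
  Position 0: 'd' from first, 'g' from second => "dg"
  Position 1: 'c' from first, 'f' from second => "cf"
  Position 2: 'b' from first, 'h' from second => "bh"
Result: dgcfbh

dgcfbh


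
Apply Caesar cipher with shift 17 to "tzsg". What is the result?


Caesar cipher: shift "tzsg" by 17
  't' (pos 19) + 17 = pos 10 = 'k'
  'z' (pos 25) + 17 = pos 16 = 'q'
  's' (pos 18) + 17 = pos 9 = 'j'
  'g' (pos 6) + 17 = pos 23 = 'x'
Result: kqjx

kqjx


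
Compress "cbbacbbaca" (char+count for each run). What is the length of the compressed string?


Input: cbbacbbaca
Runs:
  'c' x 1 => "c1"
  'b' x 2 => "b2"
  'a' x 1 => "a1"
  'c' x 1 => "c1"
  'b' x 2 => "b2"
  'a' x 1 => "a1"
  'c' x 1 => "c1"
  'a' x 1 => "a1"
Compressed: "c1b2a1c1b2a1c1a1"
Compressed length: 16

16


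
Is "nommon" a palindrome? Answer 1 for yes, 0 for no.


Input: nommon
Reversed: nommon
  Compare pos 0 ('n') with pos 5 ('n'): match
  Compare pos 1 ('o') with pos 4 ('o'): match
  Compare pos 2 ('m') with pos 3 ('m'): match
Result: palindrome

1


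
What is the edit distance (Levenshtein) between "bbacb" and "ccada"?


Computing edit distance: "bbacb" -> "ccada"
DP table:
           c    c    a    d    a
      0    1    2    3    4    5
  b   1    1    2    3    4    5
  b   2    2    2    3    4    5
  a   3    3    3    2    3    4
  c   4    3    3    3    3    4
  b   5    4    4    4    4    4
Edit distance = dp[5][5] = 4

4


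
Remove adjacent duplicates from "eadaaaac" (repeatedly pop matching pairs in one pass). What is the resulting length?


Input: eadaaaac
Stack-based adjacent duplicate removal:
  Read 'e': push. Stack: e
  Read 'a': push. Stack: ea
  Read 'd': push. Stack: ead
  Read 'a': push. Stack: eada
  Read 'a': matches stack top 'a' => pop. Stack: ead
  Read 'a': push. Stack: eada
  Read 'a': matches stack top 'a' => pop. Stack: ead
  Read 'c': push. Stack: eadc
Final stack: "eadc" (length 4)

4


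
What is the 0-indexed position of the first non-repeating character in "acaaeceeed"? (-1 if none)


Input: acaaeceeed
Character frequencies:
  'a': 3
  'c': 2
  'd': 1
  'e': 4
Scanning left to right for freq == 1:
  Position 0 ('a'): freq=3, skip
  Position 1 ('c'): freq=2, skip
  Position 2 ('a'): freq=3, skip
  Position 3 ('a'): freq=3, skip
  Position 4 ('e'): freq=4, skip
  Position 5 ('c'): freq=2, skip
  Position 6 ('e'): freq=4, skip
  Position 7 ('e'): freq=4, skip
  Position 8 ('e'): freq=4, skip
  Position 9 ('d'): unique! => answer = 9

9


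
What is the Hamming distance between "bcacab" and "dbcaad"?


Comparing "bcacab" and "dbcaad" position by position:
  Position 0: 'b' vs 'd' => differ
  Position 1: 'c' vs 'b' => differ
  Position 2: 'a' vs 'c' => differ
  Position 3: 'c' vs 'a' => differ
  Position 4: 'a' vs 'a' => same
  Position 5: 'b' vs 'd' => differ
Total differences (Hamming distance): 5

5


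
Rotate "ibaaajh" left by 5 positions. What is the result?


Input: "ibaaajh", rotate left by 5
First 5 characters: "ibaaa"
Remaining characters: "jh"
Concatenate remaining + first: "jh" + "ibaaa" = "jhibaaa"

jhibaaa


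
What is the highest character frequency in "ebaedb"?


Input: ebaedb
Character counts:
  'a': 1
  'b': 2
  'd': 1
  'e': 2
Maximum frequency: 2

2


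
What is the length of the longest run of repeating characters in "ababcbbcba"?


Input: "ababcbbcba"
Scanning for longest run:
  Position 1 ('b'): new char, reset run to 1
  Position 2 ('a'): new char, reset run to 1
  Position 3 ('b'): new char, reset run to 1
  Position 4 ('c'): new char, reset run to 1
  Position 5 ('b'): new char, reset run to 1
  Position 6 ('b'): continues run of 'b', length=2
  Position 7 ('c'): new char, reset run to 1
  Position 8 ('b'): new char, reset run to 1
  Position 9 ('a'): new char, reset run to 1
Longest run: 'b' with length 2

2


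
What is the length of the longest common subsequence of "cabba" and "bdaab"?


LCS of "cabba" and "bdaab"
DP table:
           b    d    a    a    b
      0    0    0    0    0    0
  c   0    0    0    0    0    0
  a   0    0    0    1    1    1
  b   0    1    1    1    1    2
  b   0    1    1    1    1    2
  a   0    1    1    2    2    2
LCS length = dp[5][5] = 2

2


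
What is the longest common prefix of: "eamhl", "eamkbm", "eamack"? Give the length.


Words: eamhl, eamkbm, eamack
  Position 0: all 'e' => match
  Position 1: all 'a' => match
  Position 2: all 'm' => match
  Position 3: ('h', 'k', 'a') => mismatch, stop
LCP = "eam" (length 3)

3


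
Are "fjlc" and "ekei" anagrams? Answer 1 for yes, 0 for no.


Strings: "fjlc", "ekei"
Sorted first:  cfjl
Sorted second: eeik
Differ at position 0: 'c' vs 'e' => not anagrams

0


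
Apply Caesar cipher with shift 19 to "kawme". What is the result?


Caesar cipher: shift "kawme" by 19
  'k' (pos 10) + 19 = pos 3 = 'd'
  'a' (pos 0) + 19 = pos 19 = 't'
  'w' (pos 22) + 19 = pos 15 = 'p'
  'm' (pos 12) + 19 = pos 5 = 'f'
  'e' (pos 4) + 19 = pos 23 = 'x'
Result: dtpfx

dtpfx


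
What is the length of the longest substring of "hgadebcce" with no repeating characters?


Input: "hgadebcce"
Sliding window (track last position of each char):
  Position 0 ('h'): window [0,0] length 1 -- new best
  Position 1 ('g'): window [0,1] length 2 -- new best
  Position 2 ('a'): window [0,2] length 3 -- new best
  Position 3 ('d'): window [0,3] length 4 -- new best
  Position 4 ('e'): window [0,4] length 5 -- new best
  Position 5 ('b'): window [0,5] length 6 -- new best
  Position 6 ('c'): window [0,6] length 7 -- new best
  Position 7 ('c'): repeat (last at 6), move window start to 7
  Position 7 ('c'): window [7,7] length 1
  Position 8 ('e'): window [7,8] length 2
Longest substring with no repeats: "hgadebc" with length 7

7


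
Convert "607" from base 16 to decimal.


Input: "607" in base 16
Positional expansion:
  Digit '6' (value 6) x 16^2 = 1536
  Digit '0' (value 0) x 16^1 = 0
  Digit '7' (value 7) x 16^0 = 7
Sum = 1543

1543


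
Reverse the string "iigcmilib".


Input: iigcmilib
Reading characters right to left:
  Position 8: 'b'
  Position 7: 'i'
  Position 6: 'l'
  Position 5: 'i'
  Position 4: 'm'
  Position 3: 'c'
  Position 2: 'g'
  Position 1: 'i'
  Position 0: 'i'
Reversed: bilimcgii

bilimcgii


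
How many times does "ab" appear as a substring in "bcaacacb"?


Searching for "ab" in "bcaacacb"
Scanning each position:
  Position 0: "bc" => no
  Position 1: "ca" => no
  Position 2: "aa" => no
  Position 3: "ac" => no
  Position 4: "ca" => no
  Position 5: "ac" => no
  Position 6: "cb" => no
Total occurrences: 0

0


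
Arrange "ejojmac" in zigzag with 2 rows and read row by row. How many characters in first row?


Zigzag "ejojmac" into 2 rows:
Placing characters:
  'e' => row 0
  'j' => row 1
  'o' => row 0
  'j' => row 1
  'm' => row 0
  'a' => row 1
  'c' => row 0
Rows:
  Row 0: "eomc"
  Row 1: "jja"
First row length: 4

4


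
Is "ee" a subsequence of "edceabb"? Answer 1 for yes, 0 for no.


Check if "ee" is a subsequence of "edceabb"
Greedy scan:
  Position 0 ('e'): matches sub[0] = 'e'
  Position 1 ('d'): no match needed
  Position 2 ('c'): no match needed
  Position 3 ('e'): matches sub[1] = 'e'
  Position 4 ('a'): no match needed
  Position 5 ('b'): no match needed
  Position 6 ('b'): no match needed
All 2 characters matched => is a subsequence

1


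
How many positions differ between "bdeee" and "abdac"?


Comparing "bdeee" and "abdac" position by position:
  Position 0: 'b' vs 'a' => DIFFER
  Position 1: 'd' vs 'b' => DIFFER
  Position 2: 'e' vs 'd' => DIFFER
  Position 3: 'e' vs 'a' => DIFFER
  Position 4: 'e' vs 'c' => DIFFER
Positions that differ: 5

5


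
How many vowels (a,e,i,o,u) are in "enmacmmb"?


Input: enmacmmb
Checking each character:
  'e' at position 0: vowel (running total: 1)
  'n' at position 1: consonant
  'm' at position 2: consonant
  'a' at position 3: vowel (running total: 2)
  'c' at position 4: consonant
  'm' at position 5: consonant
  'm' at position 6: consonant
  'b' at position 7: consonant
Total vowels: 2

2


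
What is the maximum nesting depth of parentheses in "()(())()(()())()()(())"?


Input: "()(())()(()())()()(())"
Tracking depth:
  Position 0 '(': depth becomes 1
  Position 1 ')': depth becomes 0
  Position 2 '(': depth becomes 1
  Position 3 '(': depth becomes 2
  Position 4 ')': depth becomes 1
  Position 5 ')': depth becomes 0
  Position 6 '(': depth becomes 1
  Position 7 ')': depth becomes 0
  Position 8 '(': depth becomes 1
  Position 9 '(': depth becomes 2
  Position 10 ')': depth becomes 1
  Position 11 '(': depth becomes 2
  Position 12 ')': depth becomes 1
  Position 13 ')': depth becomes 0
  Position 14 '(': depth becomes 1
  Position 15 ')': depth becomes 0
  Position 16 '(': depth becomes 1
  Position 17 ')': depth becomes 0
  Position 18 '(': depth becomes 1
  Position 19 '(': depth becomes 2
  Position 20 ')': depth becomes 1
  Position 21 ')': depth becomes 0
Maximum depth reached: 2

2


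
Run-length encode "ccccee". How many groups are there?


Input: ccccee
Scanning for consecutive runs:
  Group 1: 'c' x 4 (positions 0-3)
  Group 2: 'e' x 2 (positions 4-5)
Total groups: 2

2


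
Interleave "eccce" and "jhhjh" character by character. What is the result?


Interleaving "eccce" and "jhhjh":
  Position 0: 'e' from first, 'j' from second => "ej"
  Position 1: 'c' from first, 'h' from second => "ch"
  Position 2: 'c' from first, 'h' from second => "ch"
  Position 3: 'c' from first, 'j' from second => "cj"
  Position 4: 'e' from first, 'h' from second => "eh"
Result: ejchchcjeh

ejchchcjeh


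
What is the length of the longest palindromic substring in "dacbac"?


Input: "dacbac"
Checking substrings for palindromes:
  No multi-char palindromic substrings found
Longest palindromic substring: "d" with length 1

1


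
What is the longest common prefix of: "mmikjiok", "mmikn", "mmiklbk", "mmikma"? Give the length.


Words: mmikjiok, mmikn, mmiklbk, mmikma
  Position 0: all 'm' => match
  Position 1: all 'm' => match
  Position 2: all 'i' => match
  Position 3: all 'k' => match
  Position 4: ('j', 'n', 'l', 'm') => mismatch, stop
LCP = "mmik" (length 4)

4


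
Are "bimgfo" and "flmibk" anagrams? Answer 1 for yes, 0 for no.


Strings: "bimgfo", "flmibk"
Sorted first:  bfgimo
Sorted second: bfiklm
Differ at position 2: 'g' vs 'i' => not anagrams

0


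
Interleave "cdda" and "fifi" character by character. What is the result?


Interleaving "cdda" and "fifi":
  Position 0: 'c' from first, 'f' from second => "cf"
  Position 1: 'd' from first, 'i' from second => "di"
  Position 2: 'd' from first, 'f' from second => "df"
  Position 3: 'a' from first, 'i' from second => "ai"
Result: cfdidfai

cfdidfai


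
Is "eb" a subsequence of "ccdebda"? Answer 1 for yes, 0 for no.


Check if "eb" is a subsequence of "ccdebda"
Greedy scan:
  Position 0 ('c'): no match needed
  Position 1 ('c'): no match needed
  Position 2 ('d'): no match needed
  Position 3 ('e'): matches sub[0] = 'e'
  Position 4 ('b'): matches sub[1] = 'b'
  Position 5 ('d'): no match needed
  Position 6 ('a'): no match needed
All 2 characters matched => is a subsequence

1


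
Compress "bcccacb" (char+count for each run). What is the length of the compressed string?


Input: bcccacb
Runs:
  'b' x 1 => "b1"
  'c' x 3 => "c3"
  'a' x 1 => "a1"
  'c' x 1 => "c1"
  'b' x 1 => "b1"
Compressed: "b1c3a1c1b1"
Compressed length: 10

10


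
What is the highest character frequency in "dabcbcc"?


Input: dabcbcc
Character counts:
  'a': 1
  'b': 2
  'c': 3
  'd': 1
Maximum frequency: 3

3


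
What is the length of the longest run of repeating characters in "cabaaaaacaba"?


Input: "cabaaaaacaba"
Scanning for longest run:
  Position 1 ('a'): new char, reset run to 1
  Position 2 ('b'): new char, reset run to 1
  Position 3 ('a'): new char, reset run to 1
  Position 4 ('a'): continues run of 'a', length=2
  Position 5 ('a'): continues run of 'a', length=3
  Position 6 ('a'): continues run of 'a', length=4
  Position 7 ('a'): continues run of 'a', length=5
  Position 8 ('c'): new char, reset run to 1
  Position 9 ('a'): new char, reset run to 1
  Position 10 ('b'): new char, reset run to 1
  Position 11 ('a'): new char, reset run to 1
Longest run: 'a' with length 5

5


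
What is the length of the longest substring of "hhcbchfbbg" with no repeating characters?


Input: "hhcbchfbbg"
Sliding window (track last position of each char):
  Position 0 ('h'): window [0,0] length 1 -- new best
  Position 1 ('h'): repeat (last at 0), move window start to 1
  Position 1 ('h'): window [1,1] length 1
  Position 2 ('c'): window [1,2] length 2 -- new best
  Position 3 ('b'): window [1,3] length 3 -- new best
  Position 4 ('c'): repeat (last at 2), move window start to 3
  Position 4 ('c'): window [3,4] length 2
  Position 5 ('h'): window [3,5] length 3
  Position 6 ('f'): window [3,6] length 4 -- new best
  Position 7 ('b'): repeat (last at 3), move window start to 4
  Position 7 ('b'): window [4,7] length 4
  Position 8 ('b'): repeat (last at 7), move window start to 8
  Position 8 ('b'): window [8,8] length 1
  Position 9 ('g'): window [8,9] length 2
Longest substring with no repeats: "bchf" with length 4

4


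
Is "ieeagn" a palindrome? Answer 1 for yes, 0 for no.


Input: ieeagn
Reversed: ngaeei
  Compare pos 0 ('i') with pos 5 ('n'): MISMATCH
  Compare pos 1 ('e') with pos 4 ('g'): MISMATCH
  Compare pos 2 ('e') with pos 3 ('a'): MISMATCH
Result: not a palindrome

0


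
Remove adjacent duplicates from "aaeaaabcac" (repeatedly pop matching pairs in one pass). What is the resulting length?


Input: aaeaaabcac
Stack-based adjacent duplicate removal:
  Read 'a': push. Stack: a
  Read 'a': matches stack top 'a' => pop. Stack: (empty)
  Read 'e': push. Stack: e
  Read 'a': push. Stack: ea
  Read 'a': matches stack top 'a' => pop. Stack: e
  Read 'a': push. Stack: ea
  Read 'b': push. Stack: eab
  Read 'c': push. Stack: eabc
  Read 'a': push. Stack: eabca
  Read 'c': push. Stack: eabcac
Final stack: "eabcac" (length 6)

6


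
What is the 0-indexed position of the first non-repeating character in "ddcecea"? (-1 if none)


Input: ddcecea
Character frequencies:
  'a': 1
  'c': 2
  'd': 2
  'e': 2
Scanning left to right for freq == 1:
  Position 0 ('d'): freq=2, skip
  Position 1 ('d'): freq=2, skip
  Position 2 ('c'): freq=2, skip
  Position 3 ('e'): freq=2, skip
  Position 4 ('c'): freq=2, skip
  Position 5 ('e'): freq=2, skip
  Position 6 ('a'): unique! => answer = 6

6


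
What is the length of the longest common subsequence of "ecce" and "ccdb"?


LCS of "ecce" and "ccdb"
DP table:
           c    c    d    b
      0    0    0    0    0
  e   0    0    0    0    0
  c   0    1    1    1    1
  c   0    1    2    2    2
  e   0    1    2    2    2
LCS length = dp[4][4] = 2

2


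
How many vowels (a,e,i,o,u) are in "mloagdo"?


Input: mloagdo
Checking each character:
  'm' at position 0: consonant
  'l' at position 1: consonant
  'o' at position 2: vowel (running total: 1)
  'a' at position 3: vowel (running total: 2)
  'g' at position 4: consonant
  'd' at position 5: consonant
  'o' at position 6: vowel (running total: 3)
Total vowels: 3

3


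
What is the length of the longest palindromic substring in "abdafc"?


Input: "abdafc"
Checking substrings for palindromes:
  No multi-char palindromic substrings found
Longest palindromic substring: "a" with length 1

1


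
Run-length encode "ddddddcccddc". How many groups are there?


Input: ddddddcccddc
Scanning for consecutive runs:
  Group 1: 'd' x 6 (positions 0-5)
  Group 2: 'c' x 3 (positions 6-8)
  Group 3: 'd' x 2 (positions 9-10)
  Group 4: 'c' x 1 (positions 11-11)
Total groups: 4

4


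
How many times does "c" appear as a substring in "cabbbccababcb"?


Searching for "c" in "cabbbccababcb"
Scanning each position:
  Position 0: "c" => MATCH
  Position 1: "a" => no
  Position 2: "b" => no
  Position 3: "b" => no
  Position 4: "b" => no
  Position 5: "c" => MATCH
  Position 6: "c" => MATCH
  Position 7: "a" => no
  Position 8: "b" => no
  Position 9: "a" => no
  Position 10: "b" => no
  Position 11: "c" => MATCH
  Position 12: "b" => no
Total occurrences: 4

4


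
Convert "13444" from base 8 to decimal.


Input: "13444" in base 8
Positional expansion:
  Digit '1' (value 1) x 8^4 = 4096
  Digit '3' (value 3) x 8^3 = 1536
  Digit '4' (value 4) x 8^2 = 256
  Digit '4' (value 4) x 8^1 = 32
  Digit '4' (value 4) x 8^0 = 4
Sum = 5924

5924


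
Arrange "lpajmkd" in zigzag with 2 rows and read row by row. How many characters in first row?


Zigzag "lpajmkd" into 2 rows:
Placing characters:
  'l' => row 0
  'p' => row 1
  'a' => row 0
  'j' => row 1
  'm' => row 0
  'k' => row 1
  'd' => row 0
Rows:
  Row 0: "lamd"
  Row 1: "pjk"
First row length: 4

4


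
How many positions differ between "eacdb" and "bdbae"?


Comparing "eacdb" and "bdbae" position by position:
  Position 0: 'e' vs 'b' => DIFFER
  Position 1: 'a' vs 'd' => DIFFER
  Position 2: 'c' vs 'b' => DIFFER
  Position 3: 'd' vs 'a' => DIFFER
  Position 4: 'b' vs 'e' => DIFFER
Positions that differ: 5

5


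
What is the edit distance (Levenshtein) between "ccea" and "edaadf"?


Computing edit distance: "ccea" -> "edaadf"
DP table:
           e    d    a    a    d    f
      0    1    2    3    4    5    6
  c   1    1    2    3    4    5    6
  c   2    2    2    3    4    5    6
  e   3    2    3    3    4    5    6
  a   4    3    3    3    3    4    5
Edit distance = dp[4][6] = 5

5


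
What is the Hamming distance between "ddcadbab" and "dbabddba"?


Comparing "ddcadbab" and "dbabddba" position by position:
  Position 0: 'd' vs 'd' => same
  Position 1: 'd' vs 'b' => differ
  Position 2: 'c' vs 'a' => differ
  Position 3: 'a' vs 'b' => differ
  Position 4: 'd' vs 'd' => same
  Position 5: 'b' vs 'd' => differ
  Position 6: 'a' vs 'b' => differ
  Position 7: 'b' vs 'a' => differ
Total differences (Hamming distance): 6

6


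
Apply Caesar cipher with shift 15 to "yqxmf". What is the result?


Caesar cipher: shift "yqxmf" by 15
  'y' (pos 24) + 15 = pos 13 = 'n'
  'q' (pos 16) + 15 = pos 5 = 'f'
  'x' (pos 23) + 15 = pos 12 = 'm'
  'm' (pos 12) + 15 = pos 1 = 'b'
  'f' (pos 5) + 15 = pos 20 = 'u'
Result: nfmbu

nfmbu


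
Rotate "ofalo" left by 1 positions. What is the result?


Input: "ofalo", rotate left by 1
First 1 characters: "o"
Remaining characters: "falo"
Concatenate remaining + first: "falo" + "o" = "faloo"

faloo


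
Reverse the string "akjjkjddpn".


Input: akjjkjddpn
Reading characters right to left:
  Position 9: 'n'
  Position 8: 'p'
  Position 7: 'd'
  Position 6: 'd'
  Position 5: 'j'
  Position 4: 'k'
  Position 3: 'j'
  Position 2: 'j'
  Position 1: 'k'
  Position 0: 'a'
Reversed: npddjkjjka

npddjkjjka


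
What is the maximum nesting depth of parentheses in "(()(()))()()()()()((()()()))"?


Input: "(()(()))()()()()()((()()()))"
Tracking depth:
  Position 0 '(': depth becomes 1
  Position 1 '(': depth becomes 2
  Position 2 ')': depth becomes 1
  Position 3 '(': depth becomes 2
  Position 4 '(': depth becomes 3
  Position 5 ')': depth becomes 2
  Position 6 ')': depth becomes 1
  Position 7 ')': depth becomes 0
  Position 8 '(': depth becomes 1
  Position 9 ')': depth becomes 0
  Position 10 '(': depth becomes 1
  Position 11 ')': depth becomes 0
  Position 12 '(': depth becomes 1
  Position 13 ')': depth becomes 0
  Position 14 '(': depth becomes 1
  Position 15 ')': depth becomes 0
  Position 16 '(': depth becomes 1
  Position 17 ')': depth becomes 0
  Position 18 '(': depth becomes 1
  Position 19 '(': depth becomes 2
  Position 20 '(': depth becomes 3
  Position 21 ')': depth becomes 2
  Position 22 '(': depth becomes 3
  Position 23 ')': depth becomes 2
  Position 24 '(': depth becomes 3
  Position 25 ')': depth becomes 2
  Position 26 ')': depth becomes 1
  Position 27 ')': depth becomes 0
Maximum depth reached: 3

3
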